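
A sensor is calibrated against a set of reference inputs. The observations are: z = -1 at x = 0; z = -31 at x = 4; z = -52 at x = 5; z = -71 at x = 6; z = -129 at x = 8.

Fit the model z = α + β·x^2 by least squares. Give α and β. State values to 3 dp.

Normal-equation sums: Σ1 = 5, Σx^2 = 141, Σx^2·x^2 = 6273.
And Σz = -284, Σx^2·z = -12608.
det = 5·6273 − 141² = 11484.
α = ((-284)·6273 − 141·(-12608))/11484 = -317/957; β = (5·(-12608) − 141·(-284))/11484 = -5749/2871.

α = -0.331, β = -2.002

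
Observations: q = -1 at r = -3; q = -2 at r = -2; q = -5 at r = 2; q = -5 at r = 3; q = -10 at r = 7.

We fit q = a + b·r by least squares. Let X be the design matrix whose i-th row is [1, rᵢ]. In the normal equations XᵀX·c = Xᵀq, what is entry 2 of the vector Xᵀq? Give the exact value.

Entry 2 ↔ basis r, so (Xᵀq)_{2} = Σᵢ (r)·qᵢ = (-3)·(-1) + (-2)·(-2) + (2)·(-5) + (3)·(-5) + (7)·(-10) = -88.

-88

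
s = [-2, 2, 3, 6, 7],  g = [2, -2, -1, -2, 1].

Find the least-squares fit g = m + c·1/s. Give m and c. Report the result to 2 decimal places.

m = 0.11, c = -3.93

Setting ∂/∂m … = 0 gives: 5·m + (9/14)·c = -2;  (9/14)·m + (1163/1764)·c = -53/21.
(Σ1 = 5, Σ1/s = 9/14, Σ1/s·1/s = 1163/1764, Σg = -2, Σ1/s·g = -53/21.)
Eliminating c: (1163/1764)·(row 1) − (9/14)·(row 2) gives (2543/882)·m = (1163/1764)·(-2) − (9/14)·(-53/21) = 134/441, so m = 268/2543.
Then c = ((-53/21) − (9/14)·(268/2543))/(1163/1764) = -9996/2543.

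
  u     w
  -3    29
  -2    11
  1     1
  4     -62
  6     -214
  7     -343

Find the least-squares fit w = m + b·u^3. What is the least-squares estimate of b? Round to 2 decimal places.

Setting ∂/∂m … = 0 gives: 6·m + 589·b = -578;  589·m + 169195·b = -168711.
(Σ1 = 6, Σu^3 = 589, Σu^3·u^3 = 169195, Σw = -578, Σu^3·w = -168711.)
Eliminating b: 169195·(row 1) − 589·(row 2) gives 668249·m = 169195·(-578) − 589·(-168711) = 1576069, so m = 82951/35171.
Then b = ((-168711) − 589·(82951/35171))/169195 = -671824/668249.

b = -1.01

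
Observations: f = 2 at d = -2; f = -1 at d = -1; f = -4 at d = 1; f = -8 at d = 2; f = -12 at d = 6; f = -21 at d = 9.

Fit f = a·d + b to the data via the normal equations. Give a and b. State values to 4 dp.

a = -1.9441, b = -2.4730

The normal equations are: 127·a + 15·b = -284;  15·a + 6·b = -44.
Δ = 127·6 − 15² = 537.
a = ((-284)·6 − 15·(-44))/537 = -348/179; b = (127·(-44) − 15·(-284))/537 = -1328/537.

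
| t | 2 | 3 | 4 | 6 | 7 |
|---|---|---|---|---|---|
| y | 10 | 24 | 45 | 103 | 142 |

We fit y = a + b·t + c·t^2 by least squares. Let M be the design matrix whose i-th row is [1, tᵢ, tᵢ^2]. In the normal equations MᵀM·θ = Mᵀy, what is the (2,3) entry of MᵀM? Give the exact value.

658

Row 2 ↔ basis t, column 3 ↔ basis t^2, so (MᵀM)_{2,3} = Σᵢ (t)·(t^2) = (2)·(4) + (3)·(9) + (4)·(16) + (6)·(36) + (7)·(49) = 658.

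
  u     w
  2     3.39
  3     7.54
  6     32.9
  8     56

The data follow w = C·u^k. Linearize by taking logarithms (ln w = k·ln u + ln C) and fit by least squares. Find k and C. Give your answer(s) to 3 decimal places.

Let Y = ln w. Fitting Y = k·ln u + ln C by least squares:
Over the data: Σln u = 5.6630, Σ(ln u)² = 9.2219, Σln w = 10.7599, Σln u·ln w = 17.6956.
Normal system: [[9.2219, 5.6630]; [5.6630, 4]]·[k, ln C]ᵀ = [17.6956, 10.7599]ᵀ.
Solving (det = 4.8184): k = 2.04417, ln C = -0.20405, so C = exp(-0.20405) = 0.81542.

k = 2.044, C = 0.815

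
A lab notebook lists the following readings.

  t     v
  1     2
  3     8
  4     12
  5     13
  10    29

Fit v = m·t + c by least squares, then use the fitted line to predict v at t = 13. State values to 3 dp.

Setting ∂/∂m … = 0 gives: 151·m + 23·c = 429;  23·m + 5·c = 64.
Δ = 151·5 − 23² = 226.
m = (429·5 − 23·64)/226 = 673/226; c = (151·64 − 23·429)/226 = -203/226.
At t = 13: v̂ = (673/226)·(13) + (-203/226)·(1) = 4273/113.

v̂ = 37.814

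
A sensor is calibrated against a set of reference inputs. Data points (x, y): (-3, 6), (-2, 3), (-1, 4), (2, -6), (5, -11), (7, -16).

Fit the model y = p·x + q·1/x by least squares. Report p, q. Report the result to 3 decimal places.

The normal equations are: 92·p + 6·q = -207;  6·p + (36857/22050)·q = -1049/70.
(Σx·x = 92, Σx·1/x = 6, Σ1/x·1/x = 36857/22050, Σx·y = -207, Σ1/x·y = -1049/70.)
det = 92·(36857/22050) − 6² = 1298522/11025.
p = ((-207)·(36857/22050) − 6·(-1049/70))/(1298522/11025) = -5646789/2597044; q = (92·(-1049/70) − 6·(-207))/(1298522/11025) = -753480/649261.

p = -2.174, q = -1.161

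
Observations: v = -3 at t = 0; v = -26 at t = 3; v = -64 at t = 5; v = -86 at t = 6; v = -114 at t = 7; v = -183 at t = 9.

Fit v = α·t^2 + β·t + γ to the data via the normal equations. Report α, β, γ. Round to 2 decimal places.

α = -2.02, β = -1.85, γ = -2.93

With design matrix M, MᵀM = [[10964, 1440, 200]; [1440, 200, 30]; [200, 30, 6]] and Mᵀv = [-25339, -3359, -476]ᵀ.
Solving the 3×3 system (Gaussian elimination) gives α = -12857/6380, β = -2677/1450, γ = -9343/3190.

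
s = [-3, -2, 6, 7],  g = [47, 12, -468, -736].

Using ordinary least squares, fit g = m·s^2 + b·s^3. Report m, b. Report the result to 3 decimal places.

m = -0.872, b = -2.021

With design matrix M, MᵀM = [[3794, 24308]; [24308, 165098]] and Mᵀg = [-52441, -354901]ᵀ.
Eliminating b: 165098·(row 1) − 24308·(row 2) gives 35502948·m = 165098·(-52441) − 24308·(-354901) = -30970710, so m = -1720595/1972386.
Then b = ((-354901) − 24308·(-1720595/1972386))/165098 = -3986587/1972386.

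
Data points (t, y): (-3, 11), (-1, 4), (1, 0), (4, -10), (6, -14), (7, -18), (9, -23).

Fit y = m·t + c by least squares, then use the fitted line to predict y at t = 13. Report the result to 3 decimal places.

ŷ = -34.418

With design matrix M, MᵀM = [[193, 23]; [23, 7]] and Mᵀy = [-494, -50]ᵀ.
Eliminating c: 7·(row 1) − 23·(row 2) gives 822·m = 7·(-494) − 23·(-50) = -2308, so m = -1154/411.
Then c = ((-50) − 23·(-1154/411))/7 = 856/411.
At t = 13: ŷ = (-1154/411)·(13) + (856/411)·(1) = -14146/411.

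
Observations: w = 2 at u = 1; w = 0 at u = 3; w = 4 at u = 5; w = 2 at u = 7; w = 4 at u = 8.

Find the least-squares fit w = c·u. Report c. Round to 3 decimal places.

Entries of AᵀA: Σu·u = 148.
Right-hand side: Σu·w = 68.
Normal equations: [[148]]·[c]ᵀ = [68]ᵀ.
c = 68/148 = 0.459459.

c = 0.459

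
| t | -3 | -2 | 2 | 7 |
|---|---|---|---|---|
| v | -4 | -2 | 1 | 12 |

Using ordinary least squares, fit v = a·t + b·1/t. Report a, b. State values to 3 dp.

a = 1.800, b = -4.200

The normal equations are: 66·a + 4·b = 102;  4·a + (557/882)·b = 191/42.
(Σt·t = 66, Σt·1/t = 4, Σ1/t·1/t = 557/882, Σt·v = 102, Σ1/t·v = 191/42.)
Eliminating b: (557/882)·(row 1) − 4·(row 2) gives (3775/147)·a = (557/882)·102 − 4·(191/42) = 2265/49, so a = 9/5.
Then b = ((191/42) − 4·(9/5))/(557/882) = -21/5.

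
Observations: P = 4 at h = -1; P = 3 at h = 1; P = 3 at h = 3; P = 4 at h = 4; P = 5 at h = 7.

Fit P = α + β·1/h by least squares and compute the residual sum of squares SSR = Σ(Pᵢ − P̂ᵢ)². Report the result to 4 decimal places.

Sums needed: Σ1 = 5, Σ1/h = 61/84, Σ1/h·1/h = 15481/7056.
For XᵀP: ΣP = 19, Σ1/h·P = 12/7.
det = 5·(15481/7056) − (61/84)² = 18421/1764.
α = (19·(15481/7056) − (61/84)·(12/7))/(18421/1764) = 285355/73684; β = (5·(12/7) − (61/84)·19)/(18421/1764) = -9219/18421.
Residuals: -2115/5668, -27427/73684, -52011/73684, 4650/18421, 88333/73684; SSR = 167771/73684.

SSR = 2.2769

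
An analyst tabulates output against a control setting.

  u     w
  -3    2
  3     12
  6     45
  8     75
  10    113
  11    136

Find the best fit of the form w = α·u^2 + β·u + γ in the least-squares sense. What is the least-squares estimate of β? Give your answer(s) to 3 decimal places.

β = 1.784

Forming XᵀX = [[30195, 3059, 339]; [3059, 339, 35]; [339, 35, 6]] and Xᵀw = [34302, 3526, 383]ᵀ gives XᵀX·[α, β, γ]ᵀ = Xᵀw.
Solving the 3×3 system (Gaussian elimination) gives α = 232657/239340, β = 142321/79780, γ = -89467/59835.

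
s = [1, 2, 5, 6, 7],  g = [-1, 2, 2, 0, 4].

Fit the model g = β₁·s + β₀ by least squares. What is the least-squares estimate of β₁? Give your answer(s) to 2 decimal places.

β₁ = 0.43

The normal equations are: 115·β₁ + 21·β₀ = 41;  21·β₁ + 5·β₀ = 7.
(Σs·s = 115, Σs = 21, Σ1 = 5, Σs·g = 41, Σg = 7.)
Eliminating β₀: 5·(row 1) − 21·(row 2) gives 134·β₁ = 5·41 − 21·7 = 58, so β₁ = 29/67.
Then β₀ = (7 − 21·(29/67))/5 = -28/67.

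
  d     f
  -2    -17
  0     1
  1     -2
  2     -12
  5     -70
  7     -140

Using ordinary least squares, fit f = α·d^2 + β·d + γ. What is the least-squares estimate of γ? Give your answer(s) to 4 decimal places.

γ = -0.9577

The normal equations are: 3059·α + 469·β + 83·γ = -8728;  469·α + 83·β + 13·γ = -1322;  83·α + 13·β + 6·γ = -240.
Inverting the 3×3 Gram matrix, [α, β, γ]ᵀ = [-64627/21160, 6265/4232, -2533/2645]ᵀ.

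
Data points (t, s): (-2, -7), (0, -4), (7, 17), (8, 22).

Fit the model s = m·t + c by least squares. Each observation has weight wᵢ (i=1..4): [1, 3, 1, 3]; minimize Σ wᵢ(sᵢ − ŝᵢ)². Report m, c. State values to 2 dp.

m = 3.07, c = -3.12

With design matrix X, XᵀWX = [[245, 29]; [29, 8]] and XᵀWs = [661, 64]ᵀ.
det = 245·8 − 29² = 1119.
m = (661·8 − 29·64)/1119 = 1144/373; c = (245·64 − 29·661)/1119 = -1163/373.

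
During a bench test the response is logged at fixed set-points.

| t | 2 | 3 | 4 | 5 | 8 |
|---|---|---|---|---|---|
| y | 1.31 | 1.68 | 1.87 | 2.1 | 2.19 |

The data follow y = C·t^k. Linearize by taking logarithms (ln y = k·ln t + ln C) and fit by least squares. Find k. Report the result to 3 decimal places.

Taking logs, ln y = k·ln t + ln C, so regress ln y on ln t.
XᵀX = [[10.5236, 6.8669]; [6.8669, 5]], rhs = [4.4490, 2.9406]ᵀ  (here Σln t = 6.8669, Σ(ln t)² = 10.5236, Σln y = 2.9406, Σln t·ln y = 4.4490).
Slope k = (n·Σln t·ln y − Σln t·Σln y)/(n·Σ(ln t)² − (Σln t)²) = (5·4.4490 − 6.8669·2.9406)/5.4631 = 0.37566; ln C = (Σln y − k·Σln t)/n = 0.07219.

k = 0.376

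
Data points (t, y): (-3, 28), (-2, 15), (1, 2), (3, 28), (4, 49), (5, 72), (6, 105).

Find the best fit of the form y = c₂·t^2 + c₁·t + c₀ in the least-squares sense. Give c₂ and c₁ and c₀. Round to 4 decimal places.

c₂ = 2.9211, c₁ = -0.2552, c₀ = 1.4948

The normal equations are: 2356·c₂ + 398·c₁ + 100·c₀ = 6930;  398·c₂ + 100·c₁ + 14·c₀ = 1158;  100·c₂ + 14·c₁ + 7·c₀ = 299.
(Σt^2·t^2 = 2356, Σt^2·t = 398, Σt^2 = 100, Σt·t = 100, Σt = 14, Σ1 = 7, Σt^2·y = 6930, Σt·y = 1158, Σy = 299.)
Inverting the 3×3 Gram matrix, [c₂, c₁, c₀]ᵀ = [5220/1787, -4105/16083, 24041/16083]ᵀ.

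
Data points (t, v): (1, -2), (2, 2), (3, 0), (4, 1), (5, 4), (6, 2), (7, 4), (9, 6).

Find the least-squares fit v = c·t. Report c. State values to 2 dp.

From the data, Σt·t = 221.
And Σt·v = 120.
Normal equations: [[221]]·[c]ᵀ = [120]ᵀ.
Hence c = 120 / 221 ≈ 0.542986.

c = 0.54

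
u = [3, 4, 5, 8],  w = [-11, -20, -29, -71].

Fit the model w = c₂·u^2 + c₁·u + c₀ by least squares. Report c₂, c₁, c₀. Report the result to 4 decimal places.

Normal-equation sums: Σu^2·u^2 = 5058, Σu^2·u = 728, Σu^2 = 114, Σu·u = 114, Σu = 20, Σ1 = 4.
Right-hand side: Σu^2·w = -5688, Σu·w = -826, Σw = -131.
Row-reducing yields c₂ = -345/362, c₁ = -264/181, c₀ = 617/362.

c₂ = -0.9530, c₁ = -1.4586, c₀ = 1.7044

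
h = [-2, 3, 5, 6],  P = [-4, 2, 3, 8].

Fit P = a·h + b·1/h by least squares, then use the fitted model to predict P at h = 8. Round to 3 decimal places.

With design matrix M, MᵀM = [[74, 4]; [4, 193/450]] and MᵀP = [77, 23/5]ᵀ.
Eliminating b: (193/450)·(row 1) − 4·(row 2) gives (3541/225)·a = (193/450)·77 − 4·(23/5) = 6581/450, so a = 6581/7082.
Then b = ((23/5) − 4·(6581/7082))/(193/450) = 7290/3541.
At h = 8: P̂ = (6581/7082)·(8) + (7290/3541)·(1/8) = 108941/14164.

P̂ = 7.691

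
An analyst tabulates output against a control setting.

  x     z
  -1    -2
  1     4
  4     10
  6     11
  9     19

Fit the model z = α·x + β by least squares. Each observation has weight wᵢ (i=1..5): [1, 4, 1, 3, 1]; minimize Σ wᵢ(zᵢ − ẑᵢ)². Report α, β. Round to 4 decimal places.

Setting ∂/∂α … = 0 gives: 210·α + 34·β = 427;  34·α + 10·β = 76.
(Σwᵢ·x·x = 210, Σwᵢ·x = 34, Σwᵢ·1 = 10, Σwᵢ·x·z = 427, Σwᵢ·z = 76.)
Determinant 210·10 − 34² = 944.
α = (427·10 − 34·76)/944 = 843/472; β = (210·76 − 34·427)/944 = 721/472.

α = 1.7860, β = 1.5275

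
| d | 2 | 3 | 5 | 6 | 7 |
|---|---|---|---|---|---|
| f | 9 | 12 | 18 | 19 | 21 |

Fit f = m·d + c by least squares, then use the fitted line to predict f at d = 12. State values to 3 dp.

Normal-equation sums: Σd·d = 123, Σd = 23, Σ1 = 5.
Right-hand side: Σd·f = 405, Σf = 79.
Normal equations: [[123, 23]; [23, 5]]·[m, c]ᵀ = [405, 79]ᵀ.
Eliminating c: 5·(row 1) − 23·(row 2) gives 86·m = 5·405 − 23·79 = 208, so m = 104/43.
Then c = (79 − 23·(104/43))/5 = 201/43.
At d = 12: f̂ = (104/43)·(12) + (201/43)·(1) = 1449/43.

f̂ = 33.698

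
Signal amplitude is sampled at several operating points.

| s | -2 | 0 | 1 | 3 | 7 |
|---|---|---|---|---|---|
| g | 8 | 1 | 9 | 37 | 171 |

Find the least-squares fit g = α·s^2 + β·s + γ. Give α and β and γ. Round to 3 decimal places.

α = 3.038, β = 2.902, γ = 1.693

With design matrix M, MᵀM = [[2499, 363, 63]; [363, 63, 9]; [63, 9, 5]] and Mᵀg = [8753, 1301, 226]ᵀ.
Row-reducing yields α = 3409/1122, β = 42335/14586, γ = 4115/2431.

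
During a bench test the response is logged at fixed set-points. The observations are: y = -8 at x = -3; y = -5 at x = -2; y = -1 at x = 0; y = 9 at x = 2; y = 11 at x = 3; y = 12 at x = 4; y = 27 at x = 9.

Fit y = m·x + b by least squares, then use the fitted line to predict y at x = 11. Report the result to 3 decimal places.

ŷ = 33.474

MᵀM·[m, b]ᵀ = Mᵀy reads: 123·m + 13·b = 376;  13·m + 7·b = 45.
(Σx·x = 123, Σx = 13, Σ1 = 7, Σx·y = 376, Σy = 45.)
Determinant 123·7 − 13² = 692.
m = (376·7 − 13·45)/692 = 2047/692; b = (123·45 − 13·376)/692 = 647/692.
At x = 11: ŷ = (2047/692)·(11) + (647/692)·(1) = 5791/173.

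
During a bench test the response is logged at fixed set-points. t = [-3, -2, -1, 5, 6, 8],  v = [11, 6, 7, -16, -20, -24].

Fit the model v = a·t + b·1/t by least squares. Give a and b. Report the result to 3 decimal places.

a = -3.047, b = -3.403

From the data, Σt·t = 139, Σt·1/t = 6, Σ1/t·1/t = 20801/14400.
And Σt·v = -444, Σ1/t·v = -116/5.
Eliminating b: (20801/14400)·(row 1) − 6·(row 2) gives (2372939/14400)·a = (20801/14400)·(-444) − 6·(-116/5) = -602597/1200, so a = -7231164/2372939.
Then b = ((-116/5) − 6·(-7231164/2372939))/(20801/14400) = -8075520/2372939.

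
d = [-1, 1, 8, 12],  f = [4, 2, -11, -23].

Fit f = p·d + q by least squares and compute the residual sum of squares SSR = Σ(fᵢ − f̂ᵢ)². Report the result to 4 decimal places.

Compute the Gram sums: Σd·d = 210, Σd = 20, Σ1 = 4.
Right-hand side: Σd·f = -366, Σf = -28.
So XᵀX·[p, q]ᵀ = Xᵀf: [[210, 20]; [20, 4]]·[p, q]ᵀ = [-366, -28]ᵀ.
det = 210·4 − 20² = 440.
p = ((-366)·4 − 20·(-28))/440 = -113/55; q = (210·(-28) − 20·(-366))/440 = 36/11.
Residuals: -73/55, 43/55, 119/55, -89/55; SSR = 532/55.

SSR = 9.6727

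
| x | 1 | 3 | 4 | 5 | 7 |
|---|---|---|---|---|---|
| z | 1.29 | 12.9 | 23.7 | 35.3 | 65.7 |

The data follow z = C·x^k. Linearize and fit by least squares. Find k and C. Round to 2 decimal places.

k = 2.04, C = 1.33

With ln zᵢ as the transformed response and ln xᵢ as the regressor:
Sums: Σln x = 6.0403, Σ(ln x)² = 9.5056, Σln z = 13.7263, Σln x·ln z = 21.0774.
Normal system: [[9.5056, 6.0403]; [6.0403, 5]]·[k, ln C]ᵀ = [21.0774, 13.7263]ᵀ.
Δ = 9.5056·5 − (6.0403)² = 11.0434; k = (21.0774·5 − 6.0403·13.7263)/11.0434 = 2.03527, ln C = (9.5056·13.7263 − 6.0403·21.0774)/11.0434 = 0.28656, so C = exp(0.28656) = 1.33184.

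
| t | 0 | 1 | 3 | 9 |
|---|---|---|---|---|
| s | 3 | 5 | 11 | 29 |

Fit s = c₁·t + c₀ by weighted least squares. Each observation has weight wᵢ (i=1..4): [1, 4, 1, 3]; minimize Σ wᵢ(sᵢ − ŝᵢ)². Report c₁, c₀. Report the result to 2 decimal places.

Forming MᵀWM = [[256, 34]; [34, 9]] and MᵀWs = [836, 121]ᵀ gives MᵀWM·[c₁, c₀]ᵀ = MᵀWs.
det = 256·9 − 34² = 1148.
c₁ = (836·9 − 34·121)/1148 = 1705/574; c₀ = (256·121 − 34·836)/1148 = 638/287.

c₁ = 2.97, c₀ = 2.22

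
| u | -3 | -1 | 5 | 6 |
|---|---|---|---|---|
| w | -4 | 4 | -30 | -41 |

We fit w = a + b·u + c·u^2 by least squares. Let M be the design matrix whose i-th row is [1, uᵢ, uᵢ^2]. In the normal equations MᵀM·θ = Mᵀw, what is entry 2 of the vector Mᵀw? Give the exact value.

-388

Entry 2 ↔ basis u, so (Mᵀw)_{2} = Σᵢ (u)·wᵢ = (-3)·(-4) + (-1)·(4) + (5)·(-30) + (6)·(-41) = -388.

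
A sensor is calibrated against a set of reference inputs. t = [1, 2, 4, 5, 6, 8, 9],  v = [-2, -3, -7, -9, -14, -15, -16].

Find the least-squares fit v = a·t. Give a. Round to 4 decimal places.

Compute the Gram sums: Σt·t = 227.
For Aᵀv: Σt·v = -429.
a = (-429)/227 = -1.88987.

a = -1.8899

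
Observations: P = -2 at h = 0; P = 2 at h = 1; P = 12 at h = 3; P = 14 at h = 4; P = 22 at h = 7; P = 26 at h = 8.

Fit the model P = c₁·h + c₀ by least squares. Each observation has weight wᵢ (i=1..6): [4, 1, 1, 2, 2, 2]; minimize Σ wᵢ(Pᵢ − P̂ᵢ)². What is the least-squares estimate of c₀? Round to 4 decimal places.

c₀ = -1.2865

Compute the Gram sums: Σwᵢ·h·h = 268, Σwᵢ·h = 42, Σwᵢ·1 = 12.
For XᵀWP: Σwᵢ·h·P = 874, Σwᵢ·P = 130.
So XᵀWX·[c₁, c₀]ᵀ = XᵀWP: [[268, 42]; [42, 12]]·[c₁, c₀]ᵀ = [874, 130]ᵀ.
Eliminating c₀: 12·(row 1) − 42·(row 2) gives 1452·c₁ = 12·874 − 42·130 = 5028, so c₁ = 419/121.
Then c₀ = (130 − 42·(419/121))/12 = -467/363.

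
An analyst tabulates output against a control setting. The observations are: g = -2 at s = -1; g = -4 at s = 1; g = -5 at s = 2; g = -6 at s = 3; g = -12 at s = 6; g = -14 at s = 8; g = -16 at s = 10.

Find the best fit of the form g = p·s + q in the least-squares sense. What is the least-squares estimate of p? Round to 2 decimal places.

p = -1.37

The normal system AᵀA·[p, q]ᵀ = Aᵀg is [[215, 29]; [29, 7]]·[p, q]ᵀ = [-374, -59]ᵀ.
Determinant 215·7 − 29² = 664.
p = ((-374)·7 − 29·(-59))/664 = -907/664; q = (215·(-59) − 29·(-374))/664 = -1839/664.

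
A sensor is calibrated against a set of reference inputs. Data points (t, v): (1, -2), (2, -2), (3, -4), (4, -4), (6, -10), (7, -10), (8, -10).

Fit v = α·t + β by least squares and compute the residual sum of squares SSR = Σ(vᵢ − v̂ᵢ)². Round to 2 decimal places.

SSR = 7.36

The normal system AᵀA·[α, β]ᵀ = Aᵀv is [[179, 31]; [31, 7]]·[α, β]ᵀ = [-244, -42]ᵀ.
Eliminating β: 7·(row 1) − 31·(row 2) gives 292·α = 7·(-244) − 31·(-42) = -406, so α = -203/146.
Then β = ((-42) − 31·(-203/146))/7 = 23/146.
Residuals: -56/73, 91/146, 1/73, 205/146, -265/146, -31/73, 141/146; SSR = 537/73.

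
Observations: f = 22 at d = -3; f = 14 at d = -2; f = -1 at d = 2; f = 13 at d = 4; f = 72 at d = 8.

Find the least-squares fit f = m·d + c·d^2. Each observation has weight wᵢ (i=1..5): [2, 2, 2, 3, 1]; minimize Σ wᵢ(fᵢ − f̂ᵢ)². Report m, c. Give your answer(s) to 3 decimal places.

m = -3.048, c = 1.515

Entries of AᵀWA: Σwᵢ·d·d = 146, Σwᵢ·d·d^2 = 650, Σwᵢ·d^2·d^2 = 5090.
For AᵀWf: Σwᵢ·d·f = 540, Σwᵢ·d^2·f = 5732.
AᵀWA·[m, c]ᵀ = AᵀWf becomes [[146, 650]; [650, 5090]]·[m, c]ᵀ = [540, 5732]ᵀ.
Eliminating c: 5090·(row 1) − 650·(row 2) gives 320640·m = 5090·540 − 650·5732 = -977200, so m = -12215/4008.
Then c = (5732 − 650·(-12215/4008))/5090 = 30367/20040.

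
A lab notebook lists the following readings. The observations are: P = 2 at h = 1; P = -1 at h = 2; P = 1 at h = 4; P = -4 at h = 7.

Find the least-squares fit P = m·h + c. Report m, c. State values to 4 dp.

Sums needed: Σh·h = 70, Σh = 14, Σ1 = 4.
Right-hand side: Σh·P = -24, ΣP = -2.
So AᵀA·[m, c]ᵀ = AᵀP: [[70, 14]; [14, 4]]·[m, c]ᵀ = [-24, -2]ᵀ.
Eliminating c: 4·(row 1) − 14·(row 2) gives 84·m = 4·(-24) − 14·(-2) = -68, so m = -17/21.
Then c = ((-2) − 14·(-17/21))/4 = 7/3.

m = -0.8095, c = 2.3333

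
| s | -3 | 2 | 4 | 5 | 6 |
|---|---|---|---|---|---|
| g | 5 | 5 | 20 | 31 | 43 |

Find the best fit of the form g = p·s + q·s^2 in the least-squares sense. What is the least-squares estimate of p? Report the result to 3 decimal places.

p = 1.157

The normal equations are: 90·p + 386·q = 488;  386·p + 2274·q = 2708.
(Σs·s = 90, Σs·s^2 = 386, Σs^2·s^2 = 2274, Σs·g = 488, Σs^2·g = 2708.)
Eliminating q: 2274·(row 1) − 386·(row 2) gives 55664·p = 2274·488 − 386·2708 = 64424, so p = 8053/6958.
Then q = (2708 − 386·(8053/6958))/2274 = 6919/6958.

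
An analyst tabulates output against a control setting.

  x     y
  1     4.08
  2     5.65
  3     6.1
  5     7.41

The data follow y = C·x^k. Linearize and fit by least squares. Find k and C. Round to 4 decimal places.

k = 0.3621, C = 4.1760

Let Y = ln y. Fitting Y = k·ln x + ln C by least squares:
XᵀX = [[4.2777, 3.4012]; [3.4012, 4]], rhs = [6.4103, 6.9489]ᵀ  (here Σln x = 3.4012, Σ(ln x)² = 4.2777, Σln y = 6.9489, Σln x·ln y = 6.4103).
Solving (det = 5.5426): k = 0.36207, ln C = 1.42935, so C = exp(1.42935) = 4.17597.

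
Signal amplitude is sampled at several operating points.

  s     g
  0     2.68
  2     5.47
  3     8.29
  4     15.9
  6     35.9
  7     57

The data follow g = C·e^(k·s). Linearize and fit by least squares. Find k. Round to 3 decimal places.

Linearized form: ln g = k·s + ln C. From the 6 transformed points,
Σs = 22.0000, Σ(s)² = 114.0000, Σln g = 15.1903, Σs·ln g = 70.5948.
Equations: 114.0000·k + 22.0000·ln C = 70.5948;  22.0000·k + 6·ln C = 15.1903.
Δ = 114.0000·6 − (22.0000)² = 200.0000; k = (70.5948·6 − 22.0000·15.1903)/200.0000 = 0.44692, ln C = (114.0000·15.1903 − 22.0000·70.5948)/200.0000 = 0.89302.

k = 0.447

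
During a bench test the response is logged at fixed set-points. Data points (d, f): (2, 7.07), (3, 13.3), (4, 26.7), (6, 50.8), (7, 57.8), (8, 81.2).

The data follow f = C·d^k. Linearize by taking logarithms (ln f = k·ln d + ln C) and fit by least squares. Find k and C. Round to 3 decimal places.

Let Y = ln f. Fitting Y = k·ln d + ln C by least squares:
Σln d = 8.9952, Σ(ln d)² = 14.9303, Σln f = 20.2101, Σln d·ln f = 32.8277.
Equations: 14.9303·k + 8.9952·ln C = 32.8277;  8.9952·k + 6·ln C = 20.2101.
Solving (det = 8.6686): k = 1.75034, ln C = 0.74425, so C = exp(0.74425) = 2.10486.

k = 1.750, C = 2.105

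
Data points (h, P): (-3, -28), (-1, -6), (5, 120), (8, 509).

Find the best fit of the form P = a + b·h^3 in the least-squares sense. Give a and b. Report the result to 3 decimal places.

a = -3.502, b = 1.000

The normal system XᵀX·[a, b]ᵀ = XᵀP is [[4, 609]; [609, 278499]]·[a, b]ᵀ = [595, 276370]ᵀ.
Eliminating b: 278499·(row 1) − 609·(row 2) gives 743115·a = 278499·595 − 609·276370 = -2602425, so a = -173495/49541.
Then b = (276370 − 609·(-173495/49541))/278499 = 148625/148623.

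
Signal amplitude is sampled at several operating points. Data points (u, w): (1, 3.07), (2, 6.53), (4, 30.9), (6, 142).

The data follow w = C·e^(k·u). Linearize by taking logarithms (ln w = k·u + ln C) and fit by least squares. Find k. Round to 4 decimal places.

Linearized form: ln w = k·u + ln C. From the 4 transformed points,
Σu = 13.0000, Σ(u)² = 57.0000, Σln w = 11.3847, Σu·ln w = 48.3325.
Equations: 57.0000·k + 13.0000·ln C = 48.3325;  13.0000·k + 4·ln C = 11.3847.
Solving (det = 59.0000): k = 0.76829, ln C = 0.34922.

k = 0.7683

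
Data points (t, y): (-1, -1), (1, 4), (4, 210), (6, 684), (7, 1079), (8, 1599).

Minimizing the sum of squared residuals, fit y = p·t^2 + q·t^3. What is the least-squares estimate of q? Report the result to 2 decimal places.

Setting ∂/∂p … = 0 gives: 8051·p + 58375·q = 183194;  58375·p + 430547·q = 1349974.
Eliminating q: 430547·(row 1) − 58375·(row 2) gives 58693272·p = 430547·183194 − 58375·1349974 = 68894868, so p = 5741239/4891106.
Then q = (1349974 − 58375·(5741239/4891106))/430547 = 14557577/4891106.

q = 2.98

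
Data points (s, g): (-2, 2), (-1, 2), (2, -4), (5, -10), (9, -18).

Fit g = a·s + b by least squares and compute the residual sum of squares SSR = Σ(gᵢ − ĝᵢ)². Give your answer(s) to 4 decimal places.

SSR = 2.1576

From the data, Σs·s = 115, Σs = 13, Σ1 = 5.
For Xᵀg: Σs·g = -226, Σg = -28.
det = 115·5 − 13² = 406.
a = ((-226)·5 − 13·(-28))/406 = -383/203; b = (115·(-28) − 13·(-226))/406 = -141/203.
Residuals: -219/203, 164/203, 95/203, 26/203, -66/203; SSR = 438/203.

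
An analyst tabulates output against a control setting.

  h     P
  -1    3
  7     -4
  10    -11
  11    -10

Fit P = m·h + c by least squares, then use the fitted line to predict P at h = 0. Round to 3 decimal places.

With design matrix A, AᵀA = [[271, 27]; [27, 4]] and AᵀP = [-251, -22]ᵀ.
Eliminating c: 4·(row 1) − 27·(row 2) gives 355·m = 4·(-251) − 27·(-22) = -410, so m = -82/71.
Then c = ((-22) − 27·(-82/71))/4 = 163/71.
At h = 0: P̂ = (-82/71)·(0) + (163/71)·(1) = 163/71.

P̂ = 2.296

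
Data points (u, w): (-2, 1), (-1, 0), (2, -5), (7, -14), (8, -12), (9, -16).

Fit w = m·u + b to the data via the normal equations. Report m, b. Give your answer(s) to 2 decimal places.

m = -1.51, b = -1.87

Compute the Gram sums: Σu·u = 203, Σu = 23, Σ1 = 6.
For Mᵀw: Σu·w = -350, Σw = -46.
Normal equations: [[203, 23]; [23, 6]]·[m, b]ᵀ = [-350, -46]ᵀ.
Eliminating b: 6·(row 1) − 23·(row 2) gives 689·m = 6·(-350) − 23·(-46) = -1042, so m = -1042/689.
Then b = ((-46) − 23·(-1042/689))/6 = -1288/689.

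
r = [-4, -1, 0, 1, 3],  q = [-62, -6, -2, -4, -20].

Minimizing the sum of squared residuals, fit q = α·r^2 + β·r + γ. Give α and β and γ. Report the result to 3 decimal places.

α = -3.030, β = 2.815, γ = -1.874

Forming MᵀM = [[339, -37, 27]; [-37, 27, -1]; [27, -1, 5]] and Mᵀq = [-1182, 190, -94]ᵀ gives MᵀM·[α, β, γ]ᵀ = Mᵀq.
Inverting the 3×3 Gram matrix, [α, β, γ]ᵀ = [-7915/2612, 7353/2612, -2447/1306]ᵀ.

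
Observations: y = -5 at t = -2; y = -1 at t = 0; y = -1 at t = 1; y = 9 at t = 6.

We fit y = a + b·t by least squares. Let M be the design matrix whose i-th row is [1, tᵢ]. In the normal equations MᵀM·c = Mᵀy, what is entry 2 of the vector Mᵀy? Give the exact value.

63

Entry 2 ↔ basis t, so (Mᵀy)_{2} = Σᵢ (t)·yᵢ = (-2)·(-5) + (0)·(-1) + (1)·(-1) + (6)·(9) = 63.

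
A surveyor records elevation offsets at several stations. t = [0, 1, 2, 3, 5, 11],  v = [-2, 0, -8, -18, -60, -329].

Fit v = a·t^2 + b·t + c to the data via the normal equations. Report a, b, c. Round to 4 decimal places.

a = -3.0162, b = 3.4118, c = -1.5779

Forming XᵀX = [[15364, 1492, 160]; [1492, 160, 22]; [160, 22, 6]] and Xᵀv = [-41503, -3989, -417]ᵀ gives XᵀX·[a, b, c]ᵀ = Xᵀv.
Row-reducing yields a = -39271/13020, b = 3173/930, c = -1712/1085.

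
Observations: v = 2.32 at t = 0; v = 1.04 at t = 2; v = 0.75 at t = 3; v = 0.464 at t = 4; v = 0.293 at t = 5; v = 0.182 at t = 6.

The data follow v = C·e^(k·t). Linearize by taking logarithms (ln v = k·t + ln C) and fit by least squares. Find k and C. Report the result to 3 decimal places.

k = -0.423, C = 2.438

Taking logs, ln v = k·t + ln C, so regress ln v on t.
Σt = 20.0000, Σ(t)² = 90.0000, Σln v = -3.1061, Σt·ln v = -20.2165.
Equations: 90.0000·k + 20.0000·ln C = -20.2165;  20.0000·k + 6·ln C = -3.1061.
Slope k = (n·Σt·ln v − Σt·Σln v)/(n·Σ(t)² − (Σt)²) = (6·-20.2165 − 20.0000·-3.1061)/140.0000 = -0.42269; ln C = (Σln v − k·Σt)/n = 0.89129, so C = exp(0.89129) = 2.43828.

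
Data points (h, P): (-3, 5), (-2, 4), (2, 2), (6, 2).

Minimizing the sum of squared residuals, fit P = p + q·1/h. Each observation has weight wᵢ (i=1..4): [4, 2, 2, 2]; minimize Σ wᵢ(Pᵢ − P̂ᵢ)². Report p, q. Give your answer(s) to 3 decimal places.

p = 3.286, q = -3.143

The normal equations are: 10·p + (-1)·q = 36;  (-1)·p + (3/2)·q = -8.
det = 10·(3/2) − (-1)² = 14.
p = (36·(3/2) − (-1)·(-8))/14 = 23/7; q = (10·(-8) − (-1)·36)/14 = -22/7.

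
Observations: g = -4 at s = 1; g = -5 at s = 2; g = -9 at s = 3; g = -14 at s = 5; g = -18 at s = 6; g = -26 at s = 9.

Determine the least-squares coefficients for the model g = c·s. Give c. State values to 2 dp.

Setting ∂/∂c … = 0 gives: 156·c = -453.
(Σs·s = 156, Σs·g = -453.)
Hence c = -453 / 156 ≈ -2.90385.

c = -2.90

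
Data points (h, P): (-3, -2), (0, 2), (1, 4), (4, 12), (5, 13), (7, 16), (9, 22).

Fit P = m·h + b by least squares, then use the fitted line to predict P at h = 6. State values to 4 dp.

P̂ = 15.0515

Sums needed: Σh·h = 181, Σh = 23, Σ1 = 7.
And Σh·P = 433, ΣP = 67.
Normal equations: [[181, 23]; [23, 7]]·[m, b]ᵀ = [433, 67]ᵀ.
det = 181·7 − 23² = 738.
m = (433·7 − 23·67)/738 = 745/369; b = (181·67 − 23·433)/738 = 1084/369.
At h = 6: P̂ = (745/369)·(6) + (1084/369)·(1) = 5554/369.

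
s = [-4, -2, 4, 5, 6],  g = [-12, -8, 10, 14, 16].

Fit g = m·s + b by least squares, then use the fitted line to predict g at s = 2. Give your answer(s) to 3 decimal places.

From the data, Σs·s = 97, Σs = 9, Σ1 = 5.
For Mᵀg: Σs·g = 270, Σg = 20.
Determinant 97·5 − 9² = 404.
m = (270·5 − 9·20)/404 = 585/202; b = (97·20 − 9·270)/404 = -245/202.
At s = 2: ĝ = (585/202)·(2) + (-245/202)·(1) = 925/202.

ĝ = 4.579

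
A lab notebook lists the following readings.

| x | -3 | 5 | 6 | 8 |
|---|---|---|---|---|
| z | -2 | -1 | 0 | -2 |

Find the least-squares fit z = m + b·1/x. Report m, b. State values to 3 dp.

Entries of MᵀM: Σ1 = 4, Σ1/x = 19/120, Σ1/x·1/x = 2801/14400.
And Σz = -5, Σ1/x·z = 13/60.
MᵀM·[m, b]ᵀ = Mᵀz becomes [[4, 19/120]; [19/120, 2801/14400]]·[m, b]ᵀ = [-5, 13/60]ᵀ.
Eliminating b: (2801/14400)·(row 1) − (19/120)·(row 2) gives (10843/14400)·m = (2801/14400)·(-5) − (19/120)·(13/60) = -1611/1600, so m = -14499/10843.
Then b = ((13/60) − (19/120)·(-14499/10843))/(2801/14400) = 23880/10843.

m = -1.337, b = 2.202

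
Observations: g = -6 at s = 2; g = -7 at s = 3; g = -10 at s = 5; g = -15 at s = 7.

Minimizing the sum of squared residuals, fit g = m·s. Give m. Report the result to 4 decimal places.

m = -2.1609

Forming MᵀM = [[87]] and Mᵀg = [-188]ᵀ gives MᵀM·[m]ᵀ = Mᵀg.
Hence m = -188 / 87 ≈ -2.16092.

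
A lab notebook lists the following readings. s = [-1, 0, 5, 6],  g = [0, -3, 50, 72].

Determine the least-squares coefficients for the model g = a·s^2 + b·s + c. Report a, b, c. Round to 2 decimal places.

a = 2.08, b = -0.02, c = -2.48

Normal-equation sums: Σs^2·s^2 = 1922, Σs^2·s = 340, Σs^2 = 62, Σs·s = 62, Σs = 10, Σ1 = 4.
For Xᵀg: Σs^2·g = 3842, Σs·g = 682, Σg = 119.
XᵀX·[a, b, c]ᵀ = Xᵀg becomes [[1922, 340, 62]; [340, 62, 10]; [62, 10, 4]]·[a, b, c]ᵀ = [3842, 682, 119]ᵀ.
Solving the 3×3 system (Gaussian elimination) gives a = 25/12, b = -11/444, c = -367/148.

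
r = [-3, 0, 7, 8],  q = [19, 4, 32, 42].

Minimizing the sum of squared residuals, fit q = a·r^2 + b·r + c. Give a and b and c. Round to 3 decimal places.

a = 0.879, b = -2.256, c = 4.215

The normal equations are: 6578·a + 828·b + 122·c = 4427;  828·a + 122·b + 12·c = 503;  122·a + 12·b + 4·c = 97.
(Σr^2·r^2 = 6578, Σr^2·r = 828, Σr^2 = 122, Σr·r = 122, Σr = 12, Σ1 = 4, Σr^2·q = 4427, Σr·q = 503, Σq = 97.)
Solving the 3×3 system (Gaussian elimination) gives a = 28347/32258, b = -72763/32258, c = 67981/16129.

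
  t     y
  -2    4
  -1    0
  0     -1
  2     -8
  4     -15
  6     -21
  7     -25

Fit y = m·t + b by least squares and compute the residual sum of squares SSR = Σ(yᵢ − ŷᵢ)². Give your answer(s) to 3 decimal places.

SSR = 3.099

Normal-equation sums: Σt·t = 110, Σt = 16, Σ1 = 7.
Moment sums: Σt·y = -385, Σy = -66.
Eliminating b: 7·(row 1) − 16·(row 2) gives 514·m = 7·(-385) − 16·(-66) = -1639, so m = -1639/514.
Then b = ((-66) − 16·(-1639/514))/7 = -550/257.
Residuals: -61/257, -539/514, 293/257, 133/257, -27/257, 70/257, -277/514; SSR = 1593/514.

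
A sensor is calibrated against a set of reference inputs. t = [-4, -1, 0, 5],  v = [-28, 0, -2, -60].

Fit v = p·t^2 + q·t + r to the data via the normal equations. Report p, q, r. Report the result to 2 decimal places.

Sums needed: Σt^2·t^2 = 882, Σt^2·t = 60, Σt^2 = 42, Σt·t = 42, Σt = 0, Σ1 = 4.
Right-hand side: Σt^2·v = -1948, Σt·v = -188, Σv = -90.
Row-reducing yields p = -5141/2487, q = -3788/2487, r = -659/829.

p = -2.07, q = -1.52, r = -0.79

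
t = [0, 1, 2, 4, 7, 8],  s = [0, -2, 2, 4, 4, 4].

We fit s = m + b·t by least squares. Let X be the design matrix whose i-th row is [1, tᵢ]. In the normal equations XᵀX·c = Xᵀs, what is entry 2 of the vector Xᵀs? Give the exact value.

Entry 2 ↔ basis t, so (Xᵀs)_{2} = Σᵢ (t)·sᵢ = (0)·(0) + (1)·(-2) + (2)·(2) + (4)·(4) + (7)·(4) + (8)·(4) = 78.

78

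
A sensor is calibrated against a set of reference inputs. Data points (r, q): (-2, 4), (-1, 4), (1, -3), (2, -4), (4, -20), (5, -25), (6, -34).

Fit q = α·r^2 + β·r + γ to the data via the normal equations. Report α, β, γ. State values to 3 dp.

Forming AᵀA = [[2211, 405, 87]; [405, 87, 15]; [87, 15, 7]] and Aᵀq = [-2168, -432, -78]ᵀ gives AᵀA·[α, β, γ]ᵀ = Aᵀq.
Row-reducing yields α = -4585/8283, β = -7241/2761, γ = 3746/2761.

α = -0.554, β = -2.623, γ = 1.357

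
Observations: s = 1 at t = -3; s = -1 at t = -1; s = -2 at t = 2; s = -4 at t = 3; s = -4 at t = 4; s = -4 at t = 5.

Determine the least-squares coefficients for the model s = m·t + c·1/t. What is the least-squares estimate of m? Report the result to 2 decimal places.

Setting ∂/∂m … = 0 gives: 64·m + 6·c = -54;  6·m + (5669/3600)·c = -52/15.
Eliminating c: (5669/3600)·(row 1) − 6·(row 2) gives (14576/225)·m = (5669/3600)·(-54) − 6·(-52/15) = -12847/200, so m = -115623/116608.
Then c = ((-52/15) − 6·(-115623/116608))/(5669/3600) = 5745/3644.

m = -0.99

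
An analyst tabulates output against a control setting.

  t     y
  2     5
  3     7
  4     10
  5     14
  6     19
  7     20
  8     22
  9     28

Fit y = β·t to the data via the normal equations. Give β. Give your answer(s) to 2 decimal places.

β = 2.90

From the data, Σt·t = 284.
Moment sums: Σt·y = 823.
Hence β = 823 / 284 ≈ 2.89789.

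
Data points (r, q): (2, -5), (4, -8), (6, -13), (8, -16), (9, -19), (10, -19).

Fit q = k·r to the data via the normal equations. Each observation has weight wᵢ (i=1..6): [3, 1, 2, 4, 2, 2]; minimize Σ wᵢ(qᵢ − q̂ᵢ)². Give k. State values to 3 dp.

Compute the Gram sums: Σwᵢ·r·r = 718.
Right-hand side: Σwᵢ·r·q = -1452.
Normal equations: [[718]]·[k]ᵀ = [-1452]ᵀ.
Hence k = -1452 / 718 ≈ -2.02228.

k = -2.022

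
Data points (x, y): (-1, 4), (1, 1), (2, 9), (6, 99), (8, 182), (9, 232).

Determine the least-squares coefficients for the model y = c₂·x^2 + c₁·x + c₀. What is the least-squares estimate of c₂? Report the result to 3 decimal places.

c₂ = 3.048

Entries of AᵀA: Σx^2·x^2 = 11971, Σx^2·x = 1465, Σx^2 = 187, Σx·x = 187, Σx = 25, Σ1 = 6.
For Aᵀy: Σx^2·y = 34045, Σx·y = 4153, Σy = 527.
Inverting the 3×3 Gram matrix, [c₂, c₁, c₀]ᵀ = [117247/38464, -61949/38464, -2207/4808]ᵀ.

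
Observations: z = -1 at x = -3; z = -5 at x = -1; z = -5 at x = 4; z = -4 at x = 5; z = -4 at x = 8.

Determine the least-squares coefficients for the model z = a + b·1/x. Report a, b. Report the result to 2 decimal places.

Sums needed: Σ1 = 5, Σ1/x = -91/120, Σ1/x·1/x = 17701/14400.
Right-hand side: Σz = -19, Σ1/x·z = 167/60.
Δ = 5·(17701/14400) − (-91/120)² = 2507/450.
a = ((-19)·(17701/14400) − (-91/120)·(167/60))/(2507/450) = -305925/80224; b = (5·(167/60) − (-91/120)·(-19))/(2507/450) = -885/10028.

a = -3.81, b = -0.09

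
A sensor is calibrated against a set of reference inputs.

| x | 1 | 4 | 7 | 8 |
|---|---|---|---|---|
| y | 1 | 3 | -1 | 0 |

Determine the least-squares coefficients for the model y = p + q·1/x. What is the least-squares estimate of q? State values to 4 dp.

q = 0.8970

Normal-equation sums: Σ1 = 4, Σ1/x = 85/56, Σ1/x·1/x = 3445/3136.
And Σy = 3, Σ1/x·y = 45/28.
So MᵀM·[p, q]ᵀ = Mᵀy: [[4, 85/56]; [85/56, 3445/3136]]·[p, q]ᵀ = [3, 45/28]ᵀ.
Eliminating q: (3445/3136)·(row 1) − (85/56)·(row 2) gives (6555/3136)·p = (3445/3136)·3 − (85/56)·(45/28) = 2685/3136, so p = 179/437.
Then q = ((45/28) − (85/56)·(179/437))/(3445/3136) = 392/437.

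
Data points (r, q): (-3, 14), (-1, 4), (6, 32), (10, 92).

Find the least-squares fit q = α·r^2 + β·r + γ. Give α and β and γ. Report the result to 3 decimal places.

α = 1.000, β = -1.000, γ = 2.000

Compute the Gram sums: Σr^2·r^2 = 11378, Σr^2·r = 1188, Σr^2 = 146, Σr·r = 146, Σr = 12, Σ1 = 4.
And Σr^2·q = 10482, Σr·q = 1066, Σq = 142.
AᵀA·[α, β, γ]ᵀ = Aᵀq becomes [[11378, 1188, 146]; [1188, 146, 12]; [146, 12, 4]]·[α, β, γ]ᵀ = [10482, 1066, 142]ᵀ.
Solving the 3×3 system (Gaussian elimination) gives α = 1, β = -1, γ = 2.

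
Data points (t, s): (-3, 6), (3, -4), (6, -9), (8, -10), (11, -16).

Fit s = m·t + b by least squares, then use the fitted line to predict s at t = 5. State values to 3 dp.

Normal-equation sums: Σt·t = 239, Σt = 25, Σ1 = 5.
And Σt·s = -340, Σs = -33.
MᵀM·[m, b]ᵀ = Mᵀs becomes [[239, 25]; [25, 5]]·[m, b]ᵀ = [-340, -33]ᵀ.
Determinant 239·5 − 25² = 570.
m = ((-340)·5 − 25·(-33))/570 = -175/114; b = (239·(-33) − 25·(-340))/570 = 613/570.
At t = 5: ŝ = (-175/114)·(5) + (613/570)·(1) = -33/5.

ŝ = -6.600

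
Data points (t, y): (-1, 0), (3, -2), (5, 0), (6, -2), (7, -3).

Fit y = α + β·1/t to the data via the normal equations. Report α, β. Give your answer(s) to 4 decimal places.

α = -1.4434, β = -1.3803

From the data, Σ1 = 5, Σ1/t = -11/70, Σ1/t·1/t = 52889/44100.
Right-hand side: Σy = -7, Σ1/t·y = -10/7.
Δ = 5·(52889/44100) − (-11/70)² = 65839/11025.
α = ((-7)·(52889/44100) − (-11/70)·(-10/7))/(65839/11025) = -380123/263356; β = (5·(-10/7) − (-11/70)·(-7))/(65839/11025) = -181755/131678.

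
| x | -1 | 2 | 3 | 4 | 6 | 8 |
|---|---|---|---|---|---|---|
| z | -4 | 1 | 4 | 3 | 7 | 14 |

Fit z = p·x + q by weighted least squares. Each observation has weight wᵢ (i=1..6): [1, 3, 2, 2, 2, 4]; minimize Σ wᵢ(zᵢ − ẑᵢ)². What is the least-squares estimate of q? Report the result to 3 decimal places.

Compute the Gram sums: Σwᵢ·x·x = 391, Σwᵢ·x = 63, Σwᵢ·1 = 14.
Right-hand side: Σwᵢ·x·z = 590, Σwᵢ·z = 83.
Normal equations: [[391, 63]; [63, 14]]·[p, q]ᵀ = [590, 83]ᵀ.
Determinant 391·14 − 63² = 1505.
p = (590·14 − 63·83)/1505 = 433/215; q = (391·83 − 63·590)/1505 = -4717/1505.

q = -3.134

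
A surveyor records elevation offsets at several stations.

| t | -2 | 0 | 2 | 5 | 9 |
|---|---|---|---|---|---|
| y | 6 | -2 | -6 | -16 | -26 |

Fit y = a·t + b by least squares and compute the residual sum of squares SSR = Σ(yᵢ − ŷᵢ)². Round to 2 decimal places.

Compute the Gram sums: Σt·t = 114, Σt = 14, Σ1 = 5.
For Aᵀy: Σt·y = -338, Σy = -44.
Determinant 114·5 − 14² = 374.
a = ((-338)·5 − 14·(-44))/374 = -537/187; b = (114·(-44) − 14·(-338))/374 = -142/187.
Residuals: 190/187, -232/187, 94/187, -15/17, 113/187; SSR = 742/187.

SSR = 3.97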